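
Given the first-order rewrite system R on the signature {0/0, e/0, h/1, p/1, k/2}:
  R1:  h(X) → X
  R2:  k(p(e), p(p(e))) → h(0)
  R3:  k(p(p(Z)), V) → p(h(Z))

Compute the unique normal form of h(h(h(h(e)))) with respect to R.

e

1. h(h(h(h(e))))  →  h(h(h(e)))   [R1 at ε]
2. h(h(h(e)))  →  h(h(e))   [R1 at ε]
3. h(h(e))  →  h(e)   [R1 at ε]
4. h(e)  →  e   [R1 at ε]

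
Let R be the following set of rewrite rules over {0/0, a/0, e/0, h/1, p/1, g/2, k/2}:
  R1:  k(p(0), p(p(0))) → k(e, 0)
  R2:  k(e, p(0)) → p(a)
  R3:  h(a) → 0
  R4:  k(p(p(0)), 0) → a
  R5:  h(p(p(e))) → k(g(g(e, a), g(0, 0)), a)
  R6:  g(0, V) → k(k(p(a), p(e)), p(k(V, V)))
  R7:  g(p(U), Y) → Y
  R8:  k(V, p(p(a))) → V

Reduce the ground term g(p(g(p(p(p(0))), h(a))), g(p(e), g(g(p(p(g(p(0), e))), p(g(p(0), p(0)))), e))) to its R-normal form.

1. g(p(g(p(p(p(0))), h(a))), g(p(e), g(g(p(p(g(p(0), e))), p(g(p(0), p(0)))), e)))  →  g(p(e), g(g(p(p(g(p(0), e))), p(g(p(0), p(0)))), e))   [R7 at ε]
2. g(p(e), g(g(p(p(g(p(0), e))), p(g(p(0), p(0)))), e))  →  g(g(p(p(g(p(0), e))), p(g(p(0), p(0)))), e)   [R7 at ε]
3. g(g(p(p(g(p(0), e))), p(g(p(0), p(0)))), e)  →  g(p(g(p(0), p(0))), e)   [R7 at 1]
4. g(p(g(p(0), p(0))), e)  →  e   [R7 at ε]

e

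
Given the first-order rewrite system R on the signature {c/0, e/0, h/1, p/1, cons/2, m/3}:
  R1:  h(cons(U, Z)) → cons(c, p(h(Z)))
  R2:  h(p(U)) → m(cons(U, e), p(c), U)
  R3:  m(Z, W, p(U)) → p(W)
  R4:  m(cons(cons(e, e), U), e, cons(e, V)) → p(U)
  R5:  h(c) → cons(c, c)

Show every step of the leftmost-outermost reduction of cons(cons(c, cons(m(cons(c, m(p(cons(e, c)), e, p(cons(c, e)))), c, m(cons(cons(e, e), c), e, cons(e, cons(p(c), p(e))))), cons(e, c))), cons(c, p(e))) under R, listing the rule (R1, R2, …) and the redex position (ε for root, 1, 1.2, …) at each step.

cons(cons(c, cons(p(c), cons(e, c))), cons(c, p(e)))

1. cons(cons(c, cons(m(cons(c, m(p(cons(e, c)), e, p(cons(c, e)))), c, m(cons(cons(e, e), c), e, cons(e, cons(p(c), p(e))))), cons(e, c))), cons(c, p(e)))  →  cons(cons(c, cons(m(cons(c, p(e)), c, m(cons(cons(e, e), c), e, cons(e, cons(p(c), p(e))))), cons(e, c))), cons(c, p(e)))   [R3 at 1.2.1.1.2]
2. cons(cons(c, cons(m(cons(c, p(e)), c, m(cons(cons(e, e), c), e, cons(e, cons(p(c), p(e))))), cons(e, c))), cons(c, p(e)))  →  cons(cons(c, cons(m(cons(c, p(e)), c, p(c)), cons(e, c))), cons(c, p(e)))   [R4 at 1.2.1.3]
3. cons(cons(c, cons(m(cons(c, p(e)), c, p(c)), cons(e, c))), cons(c, p(e)))  →  cons(cons(c, cons(p(c), cons(e, c))), cons(c, p(e)))   [R3 at 1.2.1]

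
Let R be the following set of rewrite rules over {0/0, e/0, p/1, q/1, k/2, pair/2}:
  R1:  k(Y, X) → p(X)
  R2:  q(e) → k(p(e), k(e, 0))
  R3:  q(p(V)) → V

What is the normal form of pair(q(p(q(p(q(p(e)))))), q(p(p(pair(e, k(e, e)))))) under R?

1. pair(q(p(q(p(q(p(e)))))), q(p(p(pair(e, k(e, e))))))  →  pair(q(p(q(p(e)))), q(p(p(pair(e, k(e, e))))))   [R3 at 1]
2. pair(q(p(q(p(e)))), q(p(p(pair(e, k(e, e))))))  →  pair(q(p(e)), q(p(p(pair(e, k(e, e))))))   [R3 at 1]
3. pair(q(p(e)), q(p(p(pair(e, k(e, e))))))  →  pair(e, q(p(p(pair(e, k(e, e))))))   [R3 at 1]
4. pair(e, q(p(p(pair(e, k(e, e))))))  →  pair(e, p(pair(e, k(e, e))))   [R3 at 2]
5. pair(e, p(pair(e, k(e, e))))  →  pair(e, p(pair(e, p(e))))   [R1 at 2.1.2]

pair(e, p(pair(e, p(e))))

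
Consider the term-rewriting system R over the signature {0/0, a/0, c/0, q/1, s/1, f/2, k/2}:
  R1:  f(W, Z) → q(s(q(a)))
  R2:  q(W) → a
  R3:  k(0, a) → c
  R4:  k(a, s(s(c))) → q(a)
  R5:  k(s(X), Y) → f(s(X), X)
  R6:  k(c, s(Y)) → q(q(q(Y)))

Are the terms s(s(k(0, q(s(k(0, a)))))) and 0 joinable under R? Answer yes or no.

Reduce t₁ = s(s(k(0, q(s(k(0, a)))))):
1. s(s(k(0, q(s(k(0, a))))))  →  s(s(k(0, a)))   [R2 at 1.1.2]
2. s(s(k(0, a)))  →  s(s(c))   [R3 at 1.1]

Reduce t₂ = 0:

no — NF(t₁) = s(s(c)), NF(t₂) = 0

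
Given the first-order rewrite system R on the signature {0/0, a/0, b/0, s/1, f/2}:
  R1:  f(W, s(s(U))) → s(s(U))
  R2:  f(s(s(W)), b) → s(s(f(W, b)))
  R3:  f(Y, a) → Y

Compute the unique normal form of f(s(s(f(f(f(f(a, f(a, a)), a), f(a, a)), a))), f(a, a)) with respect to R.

1. f(s(s(f(f(f(f(a, f(a, a)), a), f(a, a)), a))), f(a, a))  →  f(s(s(f(f(f(a, f(a, a)), a), f(a, a)))), f(a, a))   [R3 at 1.1.1]
2. f(s(s(f(f(f(a, f(a, a)), a), f(a, a)))), f(a, a))  →  f(s(s(f(f(a, f(a, a)), f(a, a)))), f(a, a))   [R3 at 1.1.1.1]
3. f(s(s(f(f(a, f(a, a)), f(a, a)))), f(a, a))  →  f(s(s(f(f(a, a), f(a, a)))), f(a, a))   [R3 at 1.1.1.1.2]
4. f(s(s(f(f(a, a), f(a, a)))), f(a, a))  →  f(s(s(f(a, f(a, a)))), f(a, a))   [R3 at 1.1.1.1]
5. f(s(s(f(a, f(a, a)))), f(a, a))  →  f(s(s(f(a, a))), f(a, a))   [R3 at 1.1.1.2]
6. f(s(s(f(a, a))), f(a, a))  →  f(s(s(a)), f(a, a))   [R3 at 1.1.1]
7. f(s(s(a)), f(a, a))  →  f(s(s(a)), a)   [R3 at 2]
8. f(s(s(a)), a)  →  s(s(a))   [R3 at ε]

s(s(a))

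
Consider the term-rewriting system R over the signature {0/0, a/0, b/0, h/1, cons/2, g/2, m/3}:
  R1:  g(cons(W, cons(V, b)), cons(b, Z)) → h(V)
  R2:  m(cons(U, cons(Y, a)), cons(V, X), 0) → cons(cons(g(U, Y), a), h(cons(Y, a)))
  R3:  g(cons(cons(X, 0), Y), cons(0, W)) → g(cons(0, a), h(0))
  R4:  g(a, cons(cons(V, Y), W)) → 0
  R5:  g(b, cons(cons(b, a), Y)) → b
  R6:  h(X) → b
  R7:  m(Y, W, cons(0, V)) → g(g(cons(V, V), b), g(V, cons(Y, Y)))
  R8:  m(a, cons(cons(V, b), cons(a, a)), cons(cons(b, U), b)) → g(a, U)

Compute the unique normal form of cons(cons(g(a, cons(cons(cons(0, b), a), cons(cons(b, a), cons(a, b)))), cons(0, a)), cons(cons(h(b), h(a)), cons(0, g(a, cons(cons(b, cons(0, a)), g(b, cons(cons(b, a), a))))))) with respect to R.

1. cons(cons(g(a, cons(cons(cons(0, b), a), cons(cons(b, a), cons(a, b)))), cons(0, a)), cons(cons(h(b), h(a)), cons(0, g(a, cons(cons(b, cons(0, a)), g(b, cons(cons(b, a), a)))))))  →  cons(cons(0, cons(0, a)), cons(cons(h(b), h(a)), cons(0, g(a, cons(cons(b, cons(0, a)), g(b, cons(cons(b, a), a)))))))   [R4 at 1.1]
2. cons(cons(0, cons(0, a)), cons(cons(h(b), h(a)), cons(0, g(a, cons(cons(b, cons(0, a)), g(b, cons(cons(b, a), a)))))))  →  cons(cons(0, cons(0, a)), cons(cons(b, h(a)), cons(0, g(a, cons(cons(b, cons(0, a)), g(b, cons(cons(b, a), a)))))))   [R6 at 2.1.1]
3. cons(cons(0, cons(0, a)), cons(cons(b, h(a)), cons(0, g(a, cons(cons(b, cons(0, a)), g(b, cons(cons(b, a), a)))))))  →  cons(cons(0, cons(0, a)), cons(cons(b, b), cons(0, g(a, cons(cons(b, cons(0, a)), g(b, cons(cons(b, a), a)))))))   [R6 at 2.1.2]
4. cons(cons(0, cons(0, a)), cons(cons(b, b), cons(0, g(a, cons(cons(b, cons(0, a)), g(b, cons(cons(b, a), a)))))))  →  cons(cons(0, cons(0, a)), cons(cons(b, b), cons(0, 0)))   [R4 at 2.2.2]

cons(cons(0, cons(0, a)), cons(cons(b, b), cons(0, 0)))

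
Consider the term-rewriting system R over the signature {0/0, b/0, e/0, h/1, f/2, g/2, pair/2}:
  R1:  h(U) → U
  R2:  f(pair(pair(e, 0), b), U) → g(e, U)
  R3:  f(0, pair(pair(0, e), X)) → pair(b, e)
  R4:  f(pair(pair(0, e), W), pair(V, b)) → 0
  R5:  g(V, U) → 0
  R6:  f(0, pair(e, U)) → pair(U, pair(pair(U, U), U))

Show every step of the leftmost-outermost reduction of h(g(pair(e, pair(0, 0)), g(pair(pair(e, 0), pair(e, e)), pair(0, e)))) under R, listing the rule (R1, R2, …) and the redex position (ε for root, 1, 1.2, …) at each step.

0

1. h(g(pair(e, pair(0, 0)), g(pair(pair(e, 0), pair(e, e)), pair(0, e))))  →  g(pair(e, pair(0, 0)), g(pair(pair(e, 0), pair(e, e)), pair(0, e)))   [R1 at ε]
2. g(pair(e, pair(0, 0)), g(pair(pair(e, 0), pair(e, e)), pair(0, e)))  →  0   [R5 at ε]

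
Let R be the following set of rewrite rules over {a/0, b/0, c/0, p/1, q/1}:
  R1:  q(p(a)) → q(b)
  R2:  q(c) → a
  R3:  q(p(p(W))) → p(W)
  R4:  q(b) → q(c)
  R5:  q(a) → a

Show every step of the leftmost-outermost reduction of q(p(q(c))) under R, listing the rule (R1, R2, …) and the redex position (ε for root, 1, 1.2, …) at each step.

a

1. q(p(q(c)))  →  q(p(a))   [R2 at 1.1]
2. q(p(a))  →  q(b)   [R1 at ε]
3. q(b)  →  q(c)   [R4 at ε]
4. q(c)  →  a   [R2 at ε]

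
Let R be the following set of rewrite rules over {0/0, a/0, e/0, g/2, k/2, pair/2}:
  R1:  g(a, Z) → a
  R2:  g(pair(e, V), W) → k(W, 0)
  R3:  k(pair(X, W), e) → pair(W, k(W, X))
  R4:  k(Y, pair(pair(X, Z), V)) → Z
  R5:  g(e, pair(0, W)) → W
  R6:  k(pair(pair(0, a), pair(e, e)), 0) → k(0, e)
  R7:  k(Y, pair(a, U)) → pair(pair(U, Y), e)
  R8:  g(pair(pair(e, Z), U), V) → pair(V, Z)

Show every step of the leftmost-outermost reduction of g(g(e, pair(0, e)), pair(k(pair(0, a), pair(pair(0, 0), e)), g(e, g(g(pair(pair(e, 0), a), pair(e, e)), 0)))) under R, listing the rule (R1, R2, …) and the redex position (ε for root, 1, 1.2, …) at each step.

1. g(g(e, pair(0, e)), pair(k(pair(0, a), pair(pair(0, 0), e)), g(e, g(g(pair(pair(e, 0), a), pair(e, e)), 0))))  →  g(e, pair(k(pair(0, a), pair(pair(0, 0), e)), g(e, g(g(pair(pair(e, 0), a), pair(e, e)), 0))))   [R5 at 1]
2. g(e, pair(k(pair(0, a), pair(pair(0, 0), e)), g(e, g(g(pair(pair(e, 0), a), pair(e, e)), 0))))  →  g(e, pair(0, g(e, g(g(pair(pair(e, 0), a), pair(e, e)), 0))))   [R4 at 2.1]
3. g(e, pair(0, g(e, g(g(pair(pair(e, 0), a), pair(e, e)), 0))))  →  g(e, g(g(pair(pair(e, 0), a), pair(e, e)), 0))   [R5 at ε]
4. g(e, g(g(pair(pair(e, 0), a), pair(e, e)), 0))  →  g(e, g(pair(pair(e, e), 0), 0))   [R8 at 2.1]
5. g(e, g(pair(pair(e, e), 0), 0))  →  g(e, pair(0, e))   [R8 at 2]
6. g(e, pair(0, e))  →  e   [R5 at ε]

e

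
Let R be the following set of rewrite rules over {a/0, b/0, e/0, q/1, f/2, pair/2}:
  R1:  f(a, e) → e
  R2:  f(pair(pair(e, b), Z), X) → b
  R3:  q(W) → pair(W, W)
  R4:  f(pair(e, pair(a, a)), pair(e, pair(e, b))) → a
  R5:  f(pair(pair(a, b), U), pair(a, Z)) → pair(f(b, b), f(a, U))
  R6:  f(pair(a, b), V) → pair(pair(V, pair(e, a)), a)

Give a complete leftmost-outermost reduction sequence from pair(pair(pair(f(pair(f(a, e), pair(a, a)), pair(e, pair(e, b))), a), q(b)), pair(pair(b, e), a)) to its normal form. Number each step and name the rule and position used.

1. pair(pair(pair(f(pair(f(a, e), pair(a, a)), pair(e, pair(e, b))), a), q(b)), pair(pair(b, e), a))  →  pair(pair(pair(f(pair(e, pair(a, a)), pair(e, pair(e, b))), a), q(b)), pair(pair(b, e), a))   [R1 at 1.1.1.1.1]
2. pair(pair(pair(f(pair(e, pair(a, a)), pair(e, pair(e, b))), a), q(b)), pair(pair(b, e), a))  →  pair(pair(pair(a, a), q(b)), pair(pair(b, e), a))   [R4 at 1.1.1]
3. pair(pair(pair(a, a), q(b)), pair(pair(b, e), a))  →  pair(pair(pair(a, a), pair(b, b)), pair(pair(b, e), a))   [R3 at 1.2]

pair(pair(pair(a, a), pair(b, b)), pair(pair(b, e), a))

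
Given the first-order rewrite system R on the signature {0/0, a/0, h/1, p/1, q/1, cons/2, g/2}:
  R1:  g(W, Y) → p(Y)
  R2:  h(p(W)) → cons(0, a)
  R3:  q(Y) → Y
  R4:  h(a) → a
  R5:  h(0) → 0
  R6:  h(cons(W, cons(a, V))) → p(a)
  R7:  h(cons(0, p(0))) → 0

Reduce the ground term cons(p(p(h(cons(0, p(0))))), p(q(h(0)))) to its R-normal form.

cons(p(p(0)), p(0))

1. cons(p(p(h(cons(0, p(0))))), p(q(h(0))))  →  cons(p(p(0)), p(q(h(0))))   [R7 at 1.1.1]
2. cons(p(p(0)), p(q(h(0))))  →  cons(p(p(0)), p(h(0)))   [R3 at 2.1]
3. cons(p(p(0)), p(h(0)))  →  cons(p(p(0)), p(0))   [R5 at 2.1]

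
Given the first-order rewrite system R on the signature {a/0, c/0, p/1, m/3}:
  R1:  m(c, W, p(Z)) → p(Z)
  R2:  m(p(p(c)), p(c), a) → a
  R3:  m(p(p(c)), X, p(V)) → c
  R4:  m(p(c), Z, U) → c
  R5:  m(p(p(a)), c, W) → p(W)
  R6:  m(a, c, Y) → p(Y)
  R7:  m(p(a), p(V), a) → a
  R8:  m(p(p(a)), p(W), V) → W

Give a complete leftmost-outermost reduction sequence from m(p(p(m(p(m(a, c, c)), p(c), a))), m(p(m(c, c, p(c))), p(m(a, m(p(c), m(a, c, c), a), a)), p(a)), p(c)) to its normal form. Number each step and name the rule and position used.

p(p(c))

1. m(p(p(m(p(m(a, c, c)), p(c), a))), m(p(m(c, c, p(c))), p(m(a, m(p(c), m(a, c, c), a), a)), p(a)), p(c))  →  m(p(p(m(p(p(c)), p(c), a))), m(p(m(c, c, p(c))), p(m(a, m(p(c), m(a, c, c), a), a)), p(a)), p(c))   [R6 at 1.1.1.1.1]
2. m(p(p(m(p(p(c)), p(c), a))), m(p(m(c, c, p(c))), p(m(a, m(p(c), m(a, c, c), a), a)), p(a)), p(c))  →  m(p(p(a)), m(p(m(c, c, p(c))), p(m(a, m(p(c), m(a, c, c), a), a)), p(a)), p(c))   [R2 at 1.1.1]
3. m(p(p(a)), m(p(m(c, c, p(c))), p(m(a, m(p(c), m(a, c, c), a), a)), p(a)), p(c))  →  m(p(p(a)), m(p(p(c)), p(m(a, m(p(c), m(a, c, c), a), a)), p(a)), p(c))   [R1 at 2.1.1]
4. m(p(p(a)), m(p(p(c)), p(m(a, m(p(c), m(a, c, c), a), a)), p(a)), p(c))  →  m(p(p(a)), c, p(c))   [R3 at 2]
5. m(p(p(a)), c, p(c))  →  p(p(c))   [R5 at ε]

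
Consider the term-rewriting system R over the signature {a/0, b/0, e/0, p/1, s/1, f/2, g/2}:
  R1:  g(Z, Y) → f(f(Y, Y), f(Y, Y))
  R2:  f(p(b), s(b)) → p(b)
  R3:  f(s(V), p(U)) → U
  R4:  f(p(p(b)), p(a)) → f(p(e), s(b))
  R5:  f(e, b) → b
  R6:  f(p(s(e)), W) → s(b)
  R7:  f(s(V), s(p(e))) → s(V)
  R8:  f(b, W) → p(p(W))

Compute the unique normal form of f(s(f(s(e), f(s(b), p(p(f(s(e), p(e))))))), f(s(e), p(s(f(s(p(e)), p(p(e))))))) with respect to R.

1. f(s(f(s(e), f(s(b), p(p(f(s(e), p(e))))))), f(s(e), p(s(f(s(p(e)), p(p(e)))))))  →  f(s(f(s(e), p(f(s(e), p(e))))), f(s(e), p(s(f(s(p(e)), p(p(e)))))))   [R3 at 1.1.2]
2. f(s(f(s(e), p(f(s(e), p(e))))), f(s(e), p(s(f(s(p(e)), p(p(e)))))))  →  f(s(f(s(e), p(e))), f(s(e), p(s(f(s(p(e)), p(p(e)))))))   [R3 at 1.1]
3. f(s(f(s(e), p(e))), f(s(e), p(s(f(s(p(e)), p(p(e)))))))  →  f(s(e), f(s(e), p(s(f(s(p(e)), p(p(e)))))))   [R3 at 1.1]
4. f(s(e), f(s(e), p(s(f(s(p(e)), p(p(e)))))))  →  f(s(e), s(f(s(p(e)), p(p(e)))))   [R3 at 2]
5. f(s(e), s(f(s(p(e)), p(p(e)))))  →  f(s(e), s(p(e)))   [R3 at 2.1]
6. f(s(e), s(p(e)))  →  s(e)   [R7 at ε]

s(e)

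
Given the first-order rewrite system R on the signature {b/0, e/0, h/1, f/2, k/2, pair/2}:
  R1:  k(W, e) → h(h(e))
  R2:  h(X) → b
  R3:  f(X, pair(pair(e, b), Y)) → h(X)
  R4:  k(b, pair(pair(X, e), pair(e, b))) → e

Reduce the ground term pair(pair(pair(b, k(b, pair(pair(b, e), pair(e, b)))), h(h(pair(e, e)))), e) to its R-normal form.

1. pair(pair(pair(b, k(b, pair(pair(b, e), pair(e, b)))), h(h(pair(e, e)))), e)  →  pair(pair(pair(b, e), h(h(pair(e, e)))), e)   [R4 at 1.1.2]
2. pair(pair(pair(b, e), h(h(pair(e, e)))), e)  →  pair(pair(pair(b, e), b), e)   [R2 at 1.2]

pair(pair(pair(b, e), b), e)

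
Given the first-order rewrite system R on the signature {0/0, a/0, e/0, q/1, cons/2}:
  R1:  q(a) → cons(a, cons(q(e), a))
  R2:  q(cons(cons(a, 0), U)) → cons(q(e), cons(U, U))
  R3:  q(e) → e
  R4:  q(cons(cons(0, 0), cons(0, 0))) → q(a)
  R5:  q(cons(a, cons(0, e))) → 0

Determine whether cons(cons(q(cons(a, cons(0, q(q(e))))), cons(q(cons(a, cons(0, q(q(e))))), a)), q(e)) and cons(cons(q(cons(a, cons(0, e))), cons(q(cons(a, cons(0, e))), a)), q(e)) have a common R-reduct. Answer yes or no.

Reduce t₁ = cons(cons(q(cons(a, cons(0, q(q(e))))), cons(q(cons(a, cons(0, q(q(e))))), a)), q(e)):
1. cons(cons(q(cons(a, cons(0, q(q(e))))), cons(q(cons(a, cons(0, q(q(e))))), a)), q(e))  →  cons(cons(q(cons(a, cons(0, q(e)))), cons(q(cons(a, cons(0, q(q(e))))), a)), q(e))   [R3 at 1.1.1.2.2.1]
2. cons(cons(q(cons(a, cons(0, q(e)))), cons(q(cons(a, cons(0, q(q(e))))), a)), q(e))  →  cons(cons(q(cons(a, cons(0, e))), cons(q(cons(a, cons(0, q(q(e))))), a)), q(e))   [R3 at 1.1.1.2.2]
3. cons(cons(q(cons(a, cons(0, e))), cons(q(cons(a, cons(0, q(q(e))))), a)), q(e))  →  cons(cons(0, cons(q(cons(a, cons(0, q(q(e))))), a)), q(e))   [R5 at 1.1]
4. cons(cons(0, cons(q(cons(a, cons(0, q(q(e))))), a)), q(e))  →  cons(cons(0, cons(q(cons(a, cons(0, q(e)))), a)), q(e))   [R3 at 1.2.1.1.2.2.1]
5. cons(cons(0, cons(q(cons(a, cons(0, q(e)))), a)), q(e))  →  cons(cons(0, cons(q(cons(a, cons(0, e))), a)), q(e))   [R3 at 1.2.1.1.2.2]
6. cons(cons(0, cons(q(cons(a, cons(0, e))), a)), q(e))  →  cons(cons(0, cons(0, a)), q(e))   [R5 at 1.2.1]
7. cons(cons(0, cons(0, a)), q(e))  →  cons(cons(0, cons(0, a)), e)   [R3 at 2]

Reduce t₂ = cons(cons(q(cons(a, cons(0, e))), cons(q(cons(a, cons(0, e))), a)), q(e)):
1. cons(cons(q(cons(a, cons(0, e))), cons(q(cons(a, cons(0, e))), a)), q(e))  →  cons(cons(0, cons(q(cons(a, cons(0, e))), a)), q(e))   [R5 at 1.1]
2. cons(cons(0, cons(q(cons(a, cons(0, e))), a)), q(e))  →  cons(cons(0, cons(0, a)), q(e))   [R5 at 1.2.1]
3. cons(cons(0, cons(0, a)), q(e))  →  cons(cons(0, cons(0, a)), e)   [R3 at 2]

yes — NF(t₁) = cons(cons(0, cons(0, a)), e), NF(t₂) = cons(cons(0, cons(0, a)), e)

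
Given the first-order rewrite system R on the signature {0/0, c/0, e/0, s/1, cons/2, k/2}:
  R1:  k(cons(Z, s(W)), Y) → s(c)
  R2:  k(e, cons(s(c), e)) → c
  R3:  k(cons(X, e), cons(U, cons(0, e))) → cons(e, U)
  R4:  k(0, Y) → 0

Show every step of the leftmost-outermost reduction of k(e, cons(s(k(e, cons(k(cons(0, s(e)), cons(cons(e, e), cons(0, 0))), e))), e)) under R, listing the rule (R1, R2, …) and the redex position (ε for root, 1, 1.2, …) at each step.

c

1. k(e, cons(s(k(e, cons(k(cons(0, s(e)), cons(cons(e, e), cons(0, 0))), e))), e))  →  k(e, cons(s(k(e, cons(s(c), e))), e))   [R1 at 2.1.1.2.1]
2. k(e, cons(s(k(e, cons(s(c), e))), e))  →  k(e, cons(s(c), e))   [R2 at 2.1.1]
3. k(e, cons(s(c), e))  →  c   [R2 at ε]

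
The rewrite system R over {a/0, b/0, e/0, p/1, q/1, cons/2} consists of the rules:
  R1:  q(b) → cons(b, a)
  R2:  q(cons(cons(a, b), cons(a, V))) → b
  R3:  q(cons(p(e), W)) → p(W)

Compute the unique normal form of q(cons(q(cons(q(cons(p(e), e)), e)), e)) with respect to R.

1. q(cons(q(cons(q(cons(p(e), e)), e)), e))  →  q(cons(q(cons(p(e), e)), e))   [R3 at 1.1.1.1]
2. q(cons(q(cons(p(e), e)), e))  →  q(cons(p(e), e))   [R3 at 1.1]
3. q(cons(p(e), e))  →  p(e)   [R3 at ε]

p(e)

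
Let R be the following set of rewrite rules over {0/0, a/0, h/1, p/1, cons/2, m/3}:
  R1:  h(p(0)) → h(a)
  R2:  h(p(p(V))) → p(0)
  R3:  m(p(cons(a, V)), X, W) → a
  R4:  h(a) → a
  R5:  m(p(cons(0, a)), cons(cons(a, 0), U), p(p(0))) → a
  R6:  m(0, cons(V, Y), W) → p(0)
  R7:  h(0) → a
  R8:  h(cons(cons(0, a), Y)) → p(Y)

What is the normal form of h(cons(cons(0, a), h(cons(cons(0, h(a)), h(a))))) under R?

p(p(a))

1. h(cons(cons(0, a), h(cons(cons(0, h(a)), h(a)))))  →  p(h(cons(cons(0, h(a)), h(a))))   [R8 at ε]
2. p(h(cons(cons(0, h(a)), h(a))))  →  p(h(cons(cons(0, a), h(a))))   [R4 at 1.1.1.2]
3. p(h(cons(cons(0, a), h(a))))  →  p(p(h(a)))   [R8 at 1]
4. p(p(h(a)))  →  p(p(a))   [R4 at 1.1]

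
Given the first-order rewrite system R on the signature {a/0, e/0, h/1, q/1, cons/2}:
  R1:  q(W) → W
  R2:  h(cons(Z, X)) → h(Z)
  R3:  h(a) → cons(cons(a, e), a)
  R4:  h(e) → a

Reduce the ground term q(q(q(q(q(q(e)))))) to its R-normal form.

e

1. q(q(q(q(q(q(e))))))  →  q(q(q(q(q(e)))))   [R1 at ε]
2. q(q(q(q(q(e)))))  →  q(q(q(q(e))))   [R1 at ε]
3. q(q(q(q(e))))  →  q(q(q(e)))   [R1 at ε]
4. q(q(q(e)))  →  q(q(e))   [R1 at ε]
5. q(q(e))  →  q(e)   [R1 at ε]
6. q(e)  →  e   [R1 at ε]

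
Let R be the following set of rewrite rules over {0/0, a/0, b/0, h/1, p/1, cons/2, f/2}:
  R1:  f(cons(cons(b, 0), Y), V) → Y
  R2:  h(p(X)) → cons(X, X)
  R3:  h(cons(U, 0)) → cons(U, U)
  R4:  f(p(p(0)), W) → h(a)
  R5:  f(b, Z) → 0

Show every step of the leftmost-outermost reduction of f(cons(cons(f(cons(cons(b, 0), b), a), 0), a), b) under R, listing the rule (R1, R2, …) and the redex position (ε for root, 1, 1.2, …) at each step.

1. f(cons(cons(f(cons(cons(b, 0), b), a), 0), a), b)  →  f(cons(cons(b, 0), a), b)   [R1 at 1.1.1]
2. f(cons(cons(b, 0), a), b)  →  a   [R1 at ε]

a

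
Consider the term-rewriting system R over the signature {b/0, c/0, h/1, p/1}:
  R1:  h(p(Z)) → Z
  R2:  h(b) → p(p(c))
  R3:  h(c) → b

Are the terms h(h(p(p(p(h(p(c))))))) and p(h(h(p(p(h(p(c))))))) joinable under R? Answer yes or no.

Reduce t₁ = h(h(p(p(p(h(p(c))))))):
1. h(h(p(p(p(h(p(c)))))))  →  h(p(p(h(p(c)))))   [R1 at 1]
2. h(p(p(h(p(c)))))  →  p(h(p(c)))   [R1 at ε]
3. p(h(p(c)))  →  p(c)   [R1 at 1]

Reduce t₂ = p(h(h(p(p(h(p(c))))))):
1. p(h(h(p(p(h(p(c)))))))  →  p(h(p(h(p(c)))))   [R1 at 1.1]
2. p(h(p(h(p(c)))))  →  p(h(p(c)))   [R1 at 1]
3. p(h(p(c)))  →  p(c)   [R1 at 1]

yes — NF(t₁) = p(c), NF(t₂) = p(c)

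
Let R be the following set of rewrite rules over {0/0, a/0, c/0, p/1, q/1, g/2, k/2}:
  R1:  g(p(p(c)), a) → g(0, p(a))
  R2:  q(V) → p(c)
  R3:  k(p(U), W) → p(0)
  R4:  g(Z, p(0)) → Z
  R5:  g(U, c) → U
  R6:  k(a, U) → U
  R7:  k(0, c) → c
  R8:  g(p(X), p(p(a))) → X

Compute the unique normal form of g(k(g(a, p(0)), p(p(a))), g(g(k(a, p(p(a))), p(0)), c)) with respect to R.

p(a)

1. g(k(g(a, p(0)), p(p(a))), g(g(k(a, p(p(a))), p(0)), c))  →  g(k(a, p(p(a))), g(g(k(a, p(p(a))), p(0)), c))   [R4 at 1.1]
2. g(k(a, p(p(a))), g(g(k(a, p(p(a))), p(0)), c))  →  g(p(p(a)), g(g(k(a, p(p(a))), p(0)), c))   [R6 at 1]
3. g(p(p(a)), g(g(k(a, p(p(a))), p(0)), c))  →  g(p(p(a)), g(k(a, p(p(a))), p(0)))   [R5 at 2]
4. g(p(p(a)), g(k(a, p(p(a))), p(0)))  →  g(p(p(a)), k(a, p(p(a))))   [R4 at 2]
5. g(p(p(a)), k(a, p(p(a))))  →  g(p(p(a)), p(p(a)))   [R6 at 2]
6. g(p(p(a)), p(p(a)))  →  p(a)   [R8 at ε]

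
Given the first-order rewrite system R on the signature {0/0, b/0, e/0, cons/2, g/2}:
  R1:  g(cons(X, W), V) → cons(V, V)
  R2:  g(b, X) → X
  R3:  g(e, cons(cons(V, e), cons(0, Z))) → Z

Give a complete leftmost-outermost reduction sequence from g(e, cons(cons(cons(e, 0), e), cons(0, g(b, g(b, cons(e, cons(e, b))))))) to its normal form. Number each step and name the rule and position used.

cons(e, cons(e, b))

1. g(e, cons(cons(cons(e, 0), e), cons(0, g(b, g(b, cons(e, cons(e, b)))))))  →  g(b, g(b, cons(e, cons(e, b))))   [R3 at ε]
2. g(b, g(b, cons(e, cons(e, b))))  →  g(b, cons(e, cons(e, b)))   [R2 at ε]
3. g(b, cons(e, cons(e, b)))  →  cons(e, cons(e, b))   [R2 at ε]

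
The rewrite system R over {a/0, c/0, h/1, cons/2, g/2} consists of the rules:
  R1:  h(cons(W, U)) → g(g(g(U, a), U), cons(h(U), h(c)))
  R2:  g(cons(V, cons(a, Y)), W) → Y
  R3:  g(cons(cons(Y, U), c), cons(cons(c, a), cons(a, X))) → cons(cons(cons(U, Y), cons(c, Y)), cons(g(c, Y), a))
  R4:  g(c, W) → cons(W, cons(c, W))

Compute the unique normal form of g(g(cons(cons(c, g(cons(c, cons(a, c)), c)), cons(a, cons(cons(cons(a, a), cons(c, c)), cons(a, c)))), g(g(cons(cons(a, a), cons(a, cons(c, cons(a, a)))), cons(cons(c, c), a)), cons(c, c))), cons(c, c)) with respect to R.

c

1. g(g(cons(cons(c, g(cons(c, cons(a, c)), c)), cons(a, cons(cons(cons(a, a), cons(c, c)), cons(a, c)))), g(g(cons(cons(a, a), cons(a, cons(c, cons(a, a)))), cons(cons(c, c), a)), cons(c, c))), cons(c, c))  →  g(cons(cons(cons(a, a), cons(c, c)), cons(a, c)), cons(c, c))   [R2 at 1]
2. g(cons(cons(cons(a, a), cons(c, c)), cons(a, c)), cons(c, c))  →  c   [R2 at ε]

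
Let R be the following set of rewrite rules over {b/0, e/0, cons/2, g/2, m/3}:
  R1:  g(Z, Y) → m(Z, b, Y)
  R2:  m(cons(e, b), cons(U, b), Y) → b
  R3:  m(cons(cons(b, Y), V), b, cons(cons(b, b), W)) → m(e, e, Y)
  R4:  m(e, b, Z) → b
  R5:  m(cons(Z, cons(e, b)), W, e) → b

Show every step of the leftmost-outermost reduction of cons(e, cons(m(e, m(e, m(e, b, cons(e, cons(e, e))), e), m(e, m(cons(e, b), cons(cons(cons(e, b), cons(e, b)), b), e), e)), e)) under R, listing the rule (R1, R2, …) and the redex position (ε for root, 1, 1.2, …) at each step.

1. cons(e, cons(m(e, m(e, m(e, b, cons(e, cons(e, e))), e), m(e, m(cons(e, b), cons(cons(cons(e, b), cons(e, b)), b), e), e)), e))  →  cons(e, cons(m(e, m(e, b, e), m(e, m(cons(e, b), cons(cons(cons(e, b), cons(e, b)), b), e), e)), e))   [R4 at 2.1.2.2]
2. cons(e, cons(m(e, m(e, b, e), m(e, m(cons(e, b), cons(cons(cons(e, b), cons(e, b)), b), e), e)), e))  →  cons(e, cons(m(e, b, m(e, m(cons(e, b), cons(cons(cons(e, b), cons(e, b)), b), e), e)), e))   [R4 at 2.1.2]
3. cons(e, cons(m(e, b, m(e, m(cons(e, b), cons(cons(cons(e, b), cons(e, b)), b), e), e)), e))  →  cons(e, cons(b, e))   [R4 at 2.1]

cons(e, cons(b, e))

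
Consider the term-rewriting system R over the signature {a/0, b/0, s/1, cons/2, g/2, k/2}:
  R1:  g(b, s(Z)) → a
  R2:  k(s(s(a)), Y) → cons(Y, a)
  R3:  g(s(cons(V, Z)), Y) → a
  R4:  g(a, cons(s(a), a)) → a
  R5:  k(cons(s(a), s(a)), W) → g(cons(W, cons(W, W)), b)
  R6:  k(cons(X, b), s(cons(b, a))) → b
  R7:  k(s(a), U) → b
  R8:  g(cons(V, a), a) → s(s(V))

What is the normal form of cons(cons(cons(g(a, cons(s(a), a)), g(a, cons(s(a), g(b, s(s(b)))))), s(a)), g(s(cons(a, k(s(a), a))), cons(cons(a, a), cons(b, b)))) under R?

cons(cons(cons(a, a), s(a)), a)

1. cons(cons(cons(g(a, cons(s(a), a)), g(a, cons(s(a), g(b, s(s(b)))))), s(a)), g(s(cons(a, k(s(a), a))), cons(cons(a, a), cons(b, b))))  →  cons(cons(cons(a, g(a, cons(s(a), g(b, s(s(b)))))), s(a)), g(s(cons(a, k(s(a), a))), cons(cons(a, a), cons(b, b))))   [R4 at 1.1.1]
2. cons(cons(cons(a, g(a, cons(s(a), g(b, s(s(b)))))), s(a)), g(s(cons(a, k(s(a), a))), cons(cons(a, a), cons(b, b))))  →  cons(cons(cons(a, g(a, cons(s(a), a))), s(a)), g(s(cons(a, k(s(a), a))), cons(cons(a, a), cons(b, b))))   [R1 at 1.1.2.2.2]
3. cons(cons(cons(a, g(a, cons(s(a), a))), s(a)), g(s(cons(a, k(s(a), a))), cons(cons(a, a), cons(b, b))))  →  cons(cons(cons(a, a), s(a)), g(s(cons(a, k(s(a), a))), cons(cons(a, a), cons(b, b))))   [R4 at 1.1.2]
4. cons(cons(cons(a, a), s(a)), g(s(cons(a, k(s(a), a))), cons(cons(a, a), cons(b, b))))  →  cons(cons(cons(a, a), s(a)), a)   [R3 at 2]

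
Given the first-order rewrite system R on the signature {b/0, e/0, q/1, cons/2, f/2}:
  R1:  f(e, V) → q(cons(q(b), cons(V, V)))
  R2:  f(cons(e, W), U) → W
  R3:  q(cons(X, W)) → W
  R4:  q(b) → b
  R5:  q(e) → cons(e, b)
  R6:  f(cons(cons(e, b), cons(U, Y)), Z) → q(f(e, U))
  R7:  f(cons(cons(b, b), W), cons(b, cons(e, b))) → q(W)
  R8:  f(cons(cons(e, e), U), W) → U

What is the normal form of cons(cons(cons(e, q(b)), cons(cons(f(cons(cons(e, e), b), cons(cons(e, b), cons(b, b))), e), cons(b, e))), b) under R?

1. cons(cons(cons(e, q(b)), cons(cons(f(cons(cons(e, e), b), cons(cons(e, b), cons(b, b))), e), cons(b, e))), b)  →  cons(cons(cons(e, b), cons(cons(f(cons(cons(e, e), b), cons(cons(e, b), cons(b, b))), e), cons(b, e))), b)   [R4 at 1.1.2]
2. cons(cons(cons(e, b), cons(cons(f(cons(cons(e, e), b), cons(cons(e, b), cons(b, b))), e), cons(b, e))), b)  →  cons(cons(cons(e, b), cons(cons(b, e), cons(b, e))), b)   [R8 at 1.2.1.1]

cons(cons(cons(e, b), cons(cons(b, e), cons(b, e))), b)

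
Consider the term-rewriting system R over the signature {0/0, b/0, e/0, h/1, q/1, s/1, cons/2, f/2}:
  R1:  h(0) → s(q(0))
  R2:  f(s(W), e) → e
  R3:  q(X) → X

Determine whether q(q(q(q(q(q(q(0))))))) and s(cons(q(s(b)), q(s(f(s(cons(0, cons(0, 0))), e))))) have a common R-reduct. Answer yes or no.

Reduce t₁ = q(q(q(q(q(q(q(0))))))):
1. q(q(q(q(q(q(q(0)))))))  →  q(q(q(q(q(q(0))))))   [R3 at ε]
2. q(q(q(q(q(q(0))))))  →  q(q(q(q(q(0)))))   [R3 at ε]
3. q(q(q(q(q(0)))))  →  q(q(q(q(0))))   [R3 at ε]
4. q(q(q(q(0))))  →  q(q(q(0)))   [R3 at ε]
5. q(q(q(0)))  →  q(q(0))   [R3 at ε]
6. q(q(0))  →  q(0)   [R3 at ε]
7. q(0)  →  0   [R3 at ε]

Reduce t₂ = s(cons(q(s(b)), q(s(f(s(cons(0, cons(0, 0))), e))))):
1. s(cons(q(s(b)), q(s(f(s(cons(0, cons(0, 0))), e)))))  →  s(cons(s(b), q(s(f(s(cons(0, cons(0, 0))), e)))))   [R3 at 1.1]
2. s(cons(s(b), q(s(f(s(cons(0, cons(0, 0))), e)))))  →  s(cons(s(b), s(f(s(cons(0, cons(0, 0))), e))))   [R3 at 1.2]
3. s(cons(s(b), s(f(s(cons(0, cons(0, 0))), e))))  →  s(cons(s(b), s(e)))   [R2 at 1.2.1]

no — NF(t₁) = 0, NF(t₂) = s(cons(s(b), s(e)))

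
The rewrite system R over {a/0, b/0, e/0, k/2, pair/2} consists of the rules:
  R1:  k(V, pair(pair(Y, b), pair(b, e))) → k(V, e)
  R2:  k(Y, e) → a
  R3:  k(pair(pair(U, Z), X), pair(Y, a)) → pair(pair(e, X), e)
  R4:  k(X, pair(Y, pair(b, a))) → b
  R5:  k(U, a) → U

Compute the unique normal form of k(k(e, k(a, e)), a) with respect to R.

e

1. k(k(e, k(a, e)), a)  →  k(e, k(a, e))   [R5 at ε]
2. k(e, k(a, e))  →  k(e, a)   [R2 at 2]
3. k(e, a)  →  e   [R5 at ε]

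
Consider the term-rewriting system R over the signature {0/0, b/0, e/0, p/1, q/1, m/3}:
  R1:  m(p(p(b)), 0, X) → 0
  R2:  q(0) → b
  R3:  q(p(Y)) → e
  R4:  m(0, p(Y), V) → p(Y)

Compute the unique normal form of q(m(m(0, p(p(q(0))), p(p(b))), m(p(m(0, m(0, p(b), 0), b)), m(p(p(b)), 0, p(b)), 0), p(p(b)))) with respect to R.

b

1. q(m(m(0, p(p(q(0))), p(p(b))), m(p(m(0, m(0, p(b), 0), b)), m(p(p(b)), 0, p(b)), 0), p(p(b))))  →  q(m(p(p(q(0))), m(p(m(0, m(0, p(b), 0), b)), m(p(p(b)), 0, p(b)), 0), p(p(b))))   [R4 at 1.1]
2. q(m(p(p(q(0))), m(p(m(0, m(0, p(b), 0), b)), m(p(p(b)), 0, p(b)), 0), p(p(b))))  →  q(m(p(p(b)), m(p(m(0, m(0, p(b), 0), b)), m(p(p(b)), 0, p(b)), 0), p(p(b))))   [R2 at 1.1.1.1]
3. q(m(p(p(b)), m(p(m(0, m(0, p(b), 0), b)), m(p(p(b)), 0, p(b)), 0), p(p(b))))  →  q(m(p(p(b)), m(p(m(0, p(b), b)), m(p(p(b)), 0, p(b)), 0), p(p(b))))   [R4 at 1.2.1.1.2]
4. q(m(p(p(b)), m(p(m(0, p(b), b)), m(p(p(b)), 0, p(b)), 0), p(p(b))))  →  q(m(p(p(b)), m(p(p(b)), m(p(p(b)), 0, p(b)), 0), p(p(b))))   [R4 at 1.2.1.1]
5. q(m(p(p(b)), m(p(p(b)), m(p(p(b)), 0, p(b)), 0), p(p(b))))  →  q(m(p(p(b)), m(p(p(b)), 0, 0), p(p(b))))   [R1 at 1.2.2]
6. q(m(p(p(b)), m(p(p(b)), 0, 0), p(p(b))))  →  q(m(p(p(b)), 0, p(p(b))))   [R1 at 1.2]
7. q(m(p(p(b)), 0, p(p(b))))  →  q(0)   [R1 at 1]
8. q(0)  →  b   [R2 at ε]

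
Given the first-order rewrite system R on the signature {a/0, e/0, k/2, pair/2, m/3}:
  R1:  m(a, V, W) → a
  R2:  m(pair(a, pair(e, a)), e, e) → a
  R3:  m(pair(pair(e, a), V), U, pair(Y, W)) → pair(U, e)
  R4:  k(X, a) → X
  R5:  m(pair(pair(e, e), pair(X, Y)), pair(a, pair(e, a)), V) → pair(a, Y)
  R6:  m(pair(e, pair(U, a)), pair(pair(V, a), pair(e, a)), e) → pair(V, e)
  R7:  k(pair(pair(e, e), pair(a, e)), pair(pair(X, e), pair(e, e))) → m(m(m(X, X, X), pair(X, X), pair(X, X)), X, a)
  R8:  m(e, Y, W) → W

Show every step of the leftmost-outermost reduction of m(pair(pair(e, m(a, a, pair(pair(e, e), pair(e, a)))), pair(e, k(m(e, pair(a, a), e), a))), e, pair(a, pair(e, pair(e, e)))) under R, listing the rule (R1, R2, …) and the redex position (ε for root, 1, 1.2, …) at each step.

1. m(pair(pair(e, m(a, a, pair(pair(e, e), pair(e, a)))), pair(e, k(m(e, pair(a, a), e), a))), e, pair(a, pair(e, pair(e, e))))  →  m(pair(pair(e, a), pair(e, k(m(e, pair(a, a), e), a))), e, pair(a, pair(e, pair(e, e))))   [R1 at 1.1.2]
2. m(pair(pair(e, a), pair(e, k(m(e, pair(a, a), e), a))), e, pair(a, pair(e, pair(e, e))))  →  pair(e, e)   [R3 at ε]

pair(e, e)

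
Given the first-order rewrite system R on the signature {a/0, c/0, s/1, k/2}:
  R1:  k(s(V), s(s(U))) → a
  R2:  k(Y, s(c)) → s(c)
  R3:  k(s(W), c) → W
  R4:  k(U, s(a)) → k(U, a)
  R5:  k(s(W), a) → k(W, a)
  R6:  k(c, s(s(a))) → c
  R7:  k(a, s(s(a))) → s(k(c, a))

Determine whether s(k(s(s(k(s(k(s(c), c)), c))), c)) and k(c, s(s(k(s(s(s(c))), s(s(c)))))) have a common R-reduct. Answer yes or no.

Reduce t₁ = s(k(s(s(k(s(k(s(c), c)), c))), c)):
1. s(k(s(s(k(s(k(s(c), c)), c))), c))  →  s(s(k(s(k(s(c), c)), c)))   [R3 at 1]
2. s(s(k(s(k(s(c), c)), c)))  →  s(s(k(s(c), c)))   [R3 at 1.1]
3. s(s(k(s(c), c)))  →  s(s(c))   [R3 at 1.1]

Reduce t₂ = k(c, s(s(k(s(s(s(c))), s(s(c)))))):
1. k(c, s(s(k(s(s(s(c))), s(s(c))))))  →  k(c, s(s(a)))   [R1 at 2.1.1]
2. k(c, s(s(a)))  →  c   [R6 at ε]

no — NF(t₁) = s(s(c)), NF(t₂) = c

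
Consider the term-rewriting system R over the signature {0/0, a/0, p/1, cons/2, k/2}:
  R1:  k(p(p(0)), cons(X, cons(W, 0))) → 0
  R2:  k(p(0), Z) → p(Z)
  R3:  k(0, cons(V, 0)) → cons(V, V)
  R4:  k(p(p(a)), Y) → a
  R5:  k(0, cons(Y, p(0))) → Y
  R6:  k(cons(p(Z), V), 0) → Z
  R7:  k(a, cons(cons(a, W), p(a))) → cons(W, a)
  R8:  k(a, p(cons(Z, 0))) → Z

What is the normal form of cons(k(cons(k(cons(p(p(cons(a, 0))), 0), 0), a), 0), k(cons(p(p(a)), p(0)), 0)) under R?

1. cons(k(cons(k(cons(p(p(cons(a, 0))), 0), 0), a), 0), k(cons(p(p(a)), p(0)), 0))  →  cons(k(cons(p(cons(a, 0)), a), 0), k(cons(p(p(a)), p(0)), 0))   [R6 at 1.1.1]
2. cons(k(cons(p(cons(a, 0)), a), 0), k(cons(p(p(a)), p(0)), 0))  →  cons(cons(a, 0), k(cons(p(p(a)), p(0)), 0))   [R6 at 1]
3. cons(cons(a, 0), k(cons(p(p(a)), p(0)), 0))  →  cons(cons(a, 0), p(a))   [R6 at 2]

cons(cons(a, 0), p(a))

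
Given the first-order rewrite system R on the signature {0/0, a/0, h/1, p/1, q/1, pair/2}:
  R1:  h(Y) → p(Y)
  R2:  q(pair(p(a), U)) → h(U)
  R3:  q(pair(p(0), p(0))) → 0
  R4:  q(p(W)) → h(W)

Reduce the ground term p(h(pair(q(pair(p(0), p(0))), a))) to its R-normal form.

p(p(pair(0, a)))

1. p(h(pair(q(pair(p(0), p(0))), a)))  →  p(p(pair(q(pair(p(0), p(0))), a)))   [R1 at 1]
2. p(p(pair(q(pair(p(0), p(0))), a)))  →  p(p(pair(0, a)))   [R3 at 1.1.1]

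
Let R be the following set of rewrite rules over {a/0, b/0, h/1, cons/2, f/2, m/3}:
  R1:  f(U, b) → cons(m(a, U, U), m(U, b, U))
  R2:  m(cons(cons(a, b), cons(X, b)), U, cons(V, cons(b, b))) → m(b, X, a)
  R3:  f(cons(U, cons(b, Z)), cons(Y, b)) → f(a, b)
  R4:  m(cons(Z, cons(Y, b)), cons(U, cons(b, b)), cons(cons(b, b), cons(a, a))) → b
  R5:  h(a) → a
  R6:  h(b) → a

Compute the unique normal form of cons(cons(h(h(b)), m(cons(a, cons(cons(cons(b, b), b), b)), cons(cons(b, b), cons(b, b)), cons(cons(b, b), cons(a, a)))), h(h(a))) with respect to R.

cons(cons(a, b), a)

1. cons(cons(h(h(b)), m(cons(a, cons(cons(cons(b, b), b), b)), cons(cons(b, b), cons(b, b)), cons(cons(b, b), cons(a, a)))), h(h(a)))  →  cons(cons(h(a), m(cons(a, cons(cons(cons(b, b), b), b)), cons(cons(b, b), cons(b, b)), cons(cons(b, b), cons(a, a)))), h(h(a)))   [R6 at 1.1.1]
2. cons(cons(h(a), m(cons(a, cons(cons(cons(b, b), b), b)), cons(cons(b, b), cons(b, b)), cons(cons(b, b), cons(a, a)))), h(h(a)))  →  cons(cons(a, m(cons(a, cons(cons(cons(b, b), b), b)), cons(cons(b, b), cons(b, b)), cons(cons(b, b), cons(a, a)))), h(h(a)))   [R5 at 1.1]
3. cons(cons(a, m(cons(a, cons(cons(cons(b, b), b), b)), cons(cons(b, b), cons(b, b)), cons(cons(b, b), cons(a, a)))), h(h(a)))  →  cons(cons(a, b), h(h(a)))   [R4 at 1.2]
4. cons(cons(a, b), h(h(a)))  →  cons(cons(a, b), h(a))   [R5 at 2.1]
5. cons(cons(a, b), h(a))  →  cons(cons(a, b), a)   [R5 at 2]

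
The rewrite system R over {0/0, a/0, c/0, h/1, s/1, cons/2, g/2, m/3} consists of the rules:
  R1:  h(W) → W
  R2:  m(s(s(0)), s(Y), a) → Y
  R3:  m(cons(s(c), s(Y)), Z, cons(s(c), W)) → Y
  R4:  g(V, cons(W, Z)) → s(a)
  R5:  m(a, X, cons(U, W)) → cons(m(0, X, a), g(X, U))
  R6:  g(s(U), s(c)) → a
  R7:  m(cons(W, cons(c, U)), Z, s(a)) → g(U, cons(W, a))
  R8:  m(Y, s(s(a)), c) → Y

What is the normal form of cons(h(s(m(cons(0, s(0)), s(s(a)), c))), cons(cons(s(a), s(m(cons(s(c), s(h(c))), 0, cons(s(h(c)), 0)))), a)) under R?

cons(s(cons(0, s(0))), cons(cons(s(a), s(c)), a))

1. cons(h(s(m(cons(0, s(0)), s(s(a)), c))), cons(cons(s(a), s(m(cons(s(c), s(h(c))), 0, cons(s(h(c)), 0)))), a))  →  cons(s(m(cons(0, s(0)), s(s(a)), c)), cons(cons(s(a), s(m(cons(s(c), s(h(c))), 0, cons(s(h(c)), 0)))), a))   [R1 at 1]
2. cons(s(m(cons(0, s(0)), s(s(a)), c)), cons(cons(s(a), s(m(cons(s(c), s(h(c))), 0, cons(s(h(c)), 0)))), a))  →  cons(s(cons(0, s(0))), cons(cons(s(a), s(m(cons(s(c), s(h(c))), 0, cons(s(h(c)), 0)))), a))   [R8 at 1.1]
3. cons(s(cons(0, s(0))), cons(cons(s(a), s(m(cons(s(c), s(h(c))), 0, cons(s(h(c)), 0)))), a))  →  cons(s(cons(0, s(0))), cons(cons(s(a), s(m(cons(s(c), s(c)), 0, cons(s(h(c)), 0)))), a))   [R1 at 2.1.2.1.1.2.1]
4. cons(s(cons(0, s(0))), cons(cons(s(a), s(m(cons(s(c), s(c)), 0, cons(s(h(c)), 0)))), a))  →  cons(s(cons(0, s(0))), cons(cons(s(a), s(m(cons(s(c), s(c)), 0, cons(s(c), 0)))), a))   [R1 at 2.1.2.1.3.1.1]
5. cons(s(cons(0, s(0))), cons(cons(s(a), s(m(cons(s(c), s(c)), 0, cons(s(c), 0)))), a))  →  cons(s(cons(0, s(0))), cons(cons(s(a), s(c)), a))   [R3 at 2.1.2.1]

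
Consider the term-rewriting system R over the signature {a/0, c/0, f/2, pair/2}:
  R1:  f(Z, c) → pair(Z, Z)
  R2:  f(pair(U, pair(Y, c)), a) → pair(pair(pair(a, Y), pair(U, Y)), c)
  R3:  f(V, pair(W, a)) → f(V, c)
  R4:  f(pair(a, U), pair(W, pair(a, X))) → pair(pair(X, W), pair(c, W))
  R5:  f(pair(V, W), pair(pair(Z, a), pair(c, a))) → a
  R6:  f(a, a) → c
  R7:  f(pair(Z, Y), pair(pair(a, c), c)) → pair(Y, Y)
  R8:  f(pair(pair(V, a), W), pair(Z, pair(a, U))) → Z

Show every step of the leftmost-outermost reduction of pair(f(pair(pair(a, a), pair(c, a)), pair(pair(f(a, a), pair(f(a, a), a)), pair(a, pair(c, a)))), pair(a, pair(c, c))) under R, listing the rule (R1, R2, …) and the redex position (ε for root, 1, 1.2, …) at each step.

1. pair(f(pair(pair(a, a), pair(c, a)), pair(pair(f(a, a), pair(f(a, a), a)), pair(a, pair(c, a)))), pair(a, pair(c, c)))  →  pair(pair(f(a, a), pair(f(a, a), a)), pair(a, pair(c, c)))   [R8 at 1]
2. pair(pair(f(a, a), pair(f(a, a), a)), pair(a, pair(c, c)))  →  pair(pair(c, pair(f(a, a), a)), pair(a, pair(c, c)))   [R6 at 1.1]
3. pair(pair(c, pair(f(a, a), a)), pair(a, pair(c, c)))  →  pair(pair(c, pair(c, a)), pair(a, pair(c, c)))   [R6 at 1.2.1]

pair(pair(c, pair(c, a)), pair(a, pair(c, c)))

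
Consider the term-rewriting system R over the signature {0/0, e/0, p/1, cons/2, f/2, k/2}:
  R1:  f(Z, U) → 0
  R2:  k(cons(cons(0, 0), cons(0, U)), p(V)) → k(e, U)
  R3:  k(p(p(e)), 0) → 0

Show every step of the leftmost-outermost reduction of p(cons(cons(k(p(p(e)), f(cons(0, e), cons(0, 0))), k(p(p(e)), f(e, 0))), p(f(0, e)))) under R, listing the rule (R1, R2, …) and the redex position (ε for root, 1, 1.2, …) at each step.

1. p(cons(cons(k(p(p(e)), f(cons(0, e), cons(0, 0))), k(p(p(e)), f(e, 0))), p(f(0, e))))  →  p(cons(cons(k(p(p(e)), 0), k(p(p(e)), f(e, 0))), p(f(0, e))))   [R1 at 1.1.1.2]
2. p(cons(cons(k(p(p(e)), 0), k(p(p(e)), f(e, 0))), p(f(0, e))))  →  p(cons(cons(0, k(p(p(e)), f(e, 0))), p(f(0, e))))   [R3 at 1.1.1]
3. p(cons(cons(0, k(p(p(e)), f(e, 0))), p(f(0, e))))  →  p(cons(cons(0, k(p(p(e)), 0)), p(f(0, e))))   [R1 at 1.1.2.2]
4. p(cons(cons(0, k(p(p(e)), 0)), p(f(0, e))))  →  p(cons(cons(0, 0), p(f(0, e))))   [R3 at 1.1.2]
5. p(cons(cons(0, 0), p(f(0, e))))  →  p(cons(cons(0, 0), p(0)))   [R1 at 1.2.1]

p(cons(cons(0, 0), p(0)))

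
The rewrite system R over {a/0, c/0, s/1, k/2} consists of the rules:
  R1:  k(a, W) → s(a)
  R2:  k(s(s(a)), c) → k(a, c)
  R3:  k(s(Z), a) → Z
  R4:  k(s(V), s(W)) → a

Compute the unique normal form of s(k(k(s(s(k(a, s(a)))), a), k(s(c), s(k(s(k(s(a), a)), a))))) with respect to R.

s(s(a))

1. s(k(k(s(s(k(a, s(a)))), a), k(s(c), s(k(s(k(s(a), a)), a)))))  →  s(k(s(k(a, s(a))), k(s(c), s(k(s(k(s(a), a)), a)))))   [R3 at 1.1]
2. s(k(s(k(a, s(a))), k(s(c), s(k(s(k(s(a), a)), a)))))  →  s(k(s(s(a)), k(s(c), s(k(s(k(s(a), a)), a)))))   [R1 at 1.1.1]
3. s(k(s(s(a)), k(s(c), s(k(s(k(s(a), a)), a)))))  →  s(k(s(s(a)), a))   [R4 at 1.2]
4. s(k(s(s(a)), a))  →  s(s(a))   [R3 at 1]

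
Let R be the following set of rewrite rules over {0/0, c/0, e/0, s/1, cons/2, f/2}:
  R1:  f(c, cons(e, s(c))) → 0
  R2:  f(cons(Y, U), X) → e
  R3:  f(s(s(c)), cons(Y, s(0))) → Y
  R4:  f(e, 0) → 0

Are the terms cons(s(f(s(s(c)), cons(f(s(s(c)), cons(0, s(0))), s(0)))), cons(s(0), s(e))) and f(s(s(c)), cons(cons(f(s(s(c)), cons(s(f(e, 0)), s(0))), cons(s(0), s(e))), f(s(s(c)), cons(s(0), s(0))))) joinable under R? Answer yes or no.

Reduce t₁ = cons(s(f(s(s(c)), cons(f(s(s(c)), cons(0, s(0))), s(0)))), cons(s(0), s(e))):
1. cons(s(f(s(s(c)), cons(f(s(s(c)), cons(0, s(0))), s(0)))), cons(s(0), s(e)))  →  cons(s(f(s(s(c)), cons(0, s(0)))), cons(s(0), s(e)))   [R3 at 1.1]
2. cons(s(f(s(s(c)), cons(0, s(0)))), cons(s(0), s(e)))  →  cons(s(0), cons(s(0), s(e)))   [R3 at 1.1]

Reduce t₂ = f(s(s(c)), cons(cons(f(s(s(c)), cons(s(f(e, 0)), s(0))), cons(s(0), s(e))), f(s(s(c)), cons(s(0), s(0))))):
1. f(s(s(c)), cons(cons(f(s(s(c)), cons(s(f(e, 0)), s(0))), cons(s(0), s(e))), f(s(s(c)), cons(s(0), s(0)))))  →  f(s(s(c)), cons(cons(s(f(e, 0)), cons(s(0), s(e))), f(s(s(c)), cons(s(0), s(0)))))   [R3 at 2.1.1]
2. f(s(s(c)), cons(cons(s(f(e, 0)), cons(s(0), s(e))), f(s(s(c)), cons(s(0), s(0)))))  →  f(s(s(c)), cons(cons(s(0), cons(s(0), s(e))), f(s(s(c)), cons(s(0), s(0)))))   [R4 at 2.1.1.1]
3. f(s(s(c)), cons(cons(s(0), cons(s(0), s(e))), f(s(s(c)), cons(s(0), s(0)))))  →  f(s(s(c)), cons(cons(s(0), cons(s(0), s(e))), s(0)))   [R3 at 2.2]
4. f(s(s(c)), cons(cons(s(0), cons(s(0), s(e))), s(0)))  →  cons(s(0), cons(s(0), s(e)))   [R3 at ε]

yes — NF(t₁) = cons(s(0), cons(s(0), s(e))), NF(t₂) = cons(s(0), cons(s(0), s(e)))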